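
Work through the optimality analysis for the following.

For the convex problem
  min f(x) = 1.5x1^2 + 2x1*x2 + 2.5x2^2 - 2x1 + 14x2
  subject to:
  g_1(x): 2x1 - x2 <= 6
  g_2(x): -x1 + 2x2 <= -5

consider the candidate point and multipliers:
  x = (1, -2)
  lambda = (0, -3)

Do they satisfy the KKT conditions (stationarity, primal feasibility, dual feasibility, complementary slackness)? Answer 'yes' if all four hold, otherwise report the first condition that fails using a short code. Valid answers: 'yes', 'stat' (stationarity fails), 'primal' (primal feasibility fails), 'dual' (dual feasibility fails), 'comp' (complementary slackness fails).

Gradient of f: grad f(x) = Q x + c = (-3, 6)
Constraint values g_i(x) = a_i^T x - b_i:
  g_1((1, -2)) = -2
  g_2((1, -2)) = 0
Stationarity residual: grad f(x) + sum_i lambda_i a_i = (0, 0)
  -> stationarity OK
Primal feasibility (all g_i <= 0): OK
Dual feasibility (all lambda_i >= 0): FAILS
Complementary slackness (lambda_i * g_i(x) = 0 for all i): OK

Verdict: the first failing condition is dual_feasibility -> dual.

dual


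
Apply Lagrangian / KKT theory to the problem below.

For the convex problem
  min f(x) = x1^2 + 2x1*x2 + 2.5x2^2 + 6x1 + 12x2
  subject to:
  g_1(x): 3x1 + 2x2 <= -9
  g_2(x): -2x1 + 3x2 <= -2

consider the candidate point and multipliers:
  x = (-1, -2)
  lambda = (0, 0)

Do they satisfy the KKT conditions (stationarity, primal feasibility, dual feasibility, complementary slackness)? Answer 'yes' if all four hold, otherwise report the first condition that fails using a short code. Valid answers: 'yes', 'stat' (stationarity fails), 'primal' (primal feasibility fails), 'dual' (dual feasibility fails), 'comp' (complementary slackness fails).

Gradient of f: grad f(x) = Q x + c = (0, 0)
Constraint values g_i(x) = a_i^T x - b_i:
  g_1((-1, -2)) = 2
  g_2((-1, -2)) = -2
Stationarity residual: grad f(x) + sum_i lambda_i a_i = (0, 0)
  -> stationarity OK
Primal feasibility (all g_i <= 0): FAILS
Dual feasibility (all lambda_i >= 0): OK
Complementary slackness (lambda_i * g_i(x) = 0 for all i): OK

Verdict: the first failing condition is primal_feasibility -> primal.

primal


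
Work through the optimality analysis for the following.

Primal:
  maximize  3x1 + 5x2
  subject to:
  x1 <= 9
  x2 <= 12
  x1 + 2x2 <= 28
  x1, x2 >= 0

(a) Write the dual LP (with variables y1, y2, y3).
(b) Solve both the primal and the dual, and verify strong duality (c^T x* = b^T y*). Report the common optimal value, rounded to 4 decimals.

The standard primal-dual pair for 'max c^T x s.t. A x <= b, x >= 0' is:
  Dual:  min b^T y  s.t.  A^T y >= c,  y >= 0.

So the dual LP is:
  minimize  9y1 + 12y2 + 28y3
  subject to:
    y1 + y3 >= 3
    y2 + 2y3 >= 5
    y1, y2, y3 >= 0

Solving the primal: x* = (9, 9.5).
  primal value c^T x* = 74.5.
Solving the dual: y* = (0.5, 0, 2.5).
  dual value b^T y* = 74.5.
Strong duality: c^T x* = b^T y*. Confirmed.

74.5


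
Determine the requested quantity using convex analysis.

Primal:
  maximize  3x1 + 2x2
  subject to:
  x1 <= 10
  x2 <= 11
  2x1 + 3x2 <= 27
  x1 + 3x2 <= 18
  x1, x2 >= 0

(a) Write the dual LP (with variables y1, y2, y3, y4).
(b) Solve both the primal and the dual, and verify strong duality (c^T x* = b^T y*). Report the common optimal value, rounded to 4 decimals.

The standard primal-dual pair for 'max c^T x s.t. A x <= b, x >= 0' is:
  Dual:  min b^T y  s.t.  A^T y >= c,  y >= 0.

So the dual LP is:
  minimize  10y1 + 11y2 + 27y3 + 18y4
  subject to:
    y1 + 2y3 + y4 >= 3
    y2 + 3y3 + 3y4 >= 2
    y1, y2, y3, y4 >= 0

Solving the primal: x* = (10, 2.3333).
  primal value c^T x* = 34.6667.
Solving the dual: y* = (1.6667, 0, 0.6667, 0).
  dual value b^T y* = 34.6667.
Strong duality: c^T x* = b^T y*. Confirmed.

34.6667


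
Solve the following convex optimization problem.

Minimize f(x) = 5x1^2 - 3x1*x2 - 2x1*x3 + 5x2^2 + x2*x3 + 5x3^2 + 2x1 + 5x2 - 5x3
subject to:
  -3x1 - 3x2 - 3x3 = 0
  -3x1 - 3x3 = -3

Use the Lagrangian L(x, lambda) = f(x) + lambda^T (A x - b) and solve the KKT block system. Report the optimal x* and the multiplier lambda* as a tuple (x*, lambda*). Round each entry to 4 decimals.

Form the Lagrangian:
  L(x, lambda) = (1/2) x^T Q x + c^T x + lambda^T (A x - b)
Stationarity (grad_x L = 0): Q x + c + A^T lambda = 0.
Primal feasibility: A x = b.

This gives the KKT block system:
  [ Q   A^T ] [ x     ]   [-c ]
  [ A    0  ] [ lambda ] = [ b ]

Solving the linear system:
  x*      = (0.0417, -1, 0.9583)
  lambda* = (-1.3889, 2.5556)
  f(x*)   = -1.0208

x* = (0.0417, -1, 0.9583), lambda* = (-1.3889, 2.5556)


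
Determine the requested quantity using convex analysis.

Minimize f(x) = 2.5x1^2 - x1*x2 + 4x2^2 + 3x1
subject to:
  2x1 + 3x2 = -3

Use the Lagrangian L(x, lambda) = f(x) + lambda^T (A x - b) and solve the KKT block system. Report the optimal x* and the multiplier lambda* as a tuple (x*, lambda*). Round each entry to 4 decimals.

Form the Lagrangian:
  L(x, lambda) = (1/2) x^T Q x + c^T x + lambda^T (A x - b)
Stationarity (grad_x L = 0): Q x + c + A^T lambda = 0.
Primal feasibility: A x = b.

This gives the KKT block system:
  [ Q   A^T ] [ x     ]   [-c ]
  [ A    0  ] [ lambda ] = [ b ]

Solving the linear system:
  x*      = (-0.9438, -0.3708)
  lambda* = (0.6742)
  f(x*)   = -0.4045

x* = (-0.9438, -0.3708), lambda* = (0.6742)


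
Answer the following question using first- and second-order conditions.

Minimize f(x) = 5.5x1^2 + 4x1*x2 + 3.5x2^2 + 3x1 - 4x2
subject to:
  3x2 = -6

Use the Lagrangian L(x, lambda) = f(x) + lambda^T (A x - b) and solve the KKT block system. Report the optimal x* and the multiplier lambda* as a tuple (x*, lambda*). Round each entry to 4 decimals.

Form the Lagrangian:
  L(x, lambda) = (1/2) x^T Q x + c^T x + lambda^T (A x - b)
Stationarity (grad_x L = 0): Q x + c + A^T lambda = 0.
Primal feasibility: A x = b.

This gives the KKT block system:
  [ Q   A^T ] [ x     ]   [-c ]
  [ A    0  ] [ lambda ] = [ b ]

Solving the linear system:
  x*      = (0.4545, -2)
  lambda* = (5.3939)
  f(x*)   = 20.8636

x* = (0.4545, -2), lambda* = (5.3939)


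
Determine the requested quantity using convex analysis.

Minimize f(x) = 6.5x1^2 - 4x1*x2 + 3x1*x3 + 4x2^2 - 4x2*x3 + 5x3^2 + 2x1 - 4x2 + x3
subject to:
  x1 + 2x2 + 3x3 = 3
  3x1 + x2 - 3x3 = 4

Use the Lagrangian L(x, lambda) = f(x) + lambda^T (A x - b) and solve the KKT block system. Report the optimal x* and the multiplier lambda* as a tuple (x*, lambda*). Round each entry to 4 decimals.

Form the Lagrangian:
  L(x, lambda) = (1/2) x^T Q x + c^T x + lambda^T (A x - b)
Stationarity (grad_x L = 0): Q x + c + A^T lambda = 0.
Primal feasibility: A x = b.

This gives the KKT block system:
  [ Q   A^T ] [ x     ]   [-c ]
  [ A    0  ] [ lambda ] = [ b ]

Solving the linear system:
  x*      = (0.781, 1.292, -0.1217)
  lambda* = (-0.8948, -1.9086)
  f(x*)   = 3.2957

x* = (0.781, 1.292, -0.1217), lambda* = (-0.8948, -1.9086)


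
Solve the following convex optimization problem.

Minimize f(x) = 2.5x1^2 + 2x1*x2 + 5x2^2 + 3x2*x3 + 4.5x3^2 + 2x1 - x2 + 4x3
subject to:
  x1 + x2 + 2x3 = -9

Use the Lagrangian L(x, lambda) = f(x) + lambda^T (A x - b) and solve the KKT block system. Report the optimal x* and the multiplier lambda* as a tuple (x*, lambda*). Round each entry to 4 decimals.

Form the Lagrangian:
  L(x, lambda) = (1/2) x^T Q x + c^T x + lambda^T (A x - b)
Stationarity (grad_x L = 0): Q x + c + A^T lambda = 0.
Primal feasibility: A x = b.

This gives the KKT block system:
  [ Q   A^T ] [ x     ]   [-c ]
  [ A    0  ] [ lambda ] = [ b ]

Solving the linear system:
  x*      = (-2.9748, 0.479, -3.2521)
  lambda* = (11.916)
  f(x*)   = 43.9034

x* = (-2.9748, 0.479, -3.2521), lambda* = (11.916)


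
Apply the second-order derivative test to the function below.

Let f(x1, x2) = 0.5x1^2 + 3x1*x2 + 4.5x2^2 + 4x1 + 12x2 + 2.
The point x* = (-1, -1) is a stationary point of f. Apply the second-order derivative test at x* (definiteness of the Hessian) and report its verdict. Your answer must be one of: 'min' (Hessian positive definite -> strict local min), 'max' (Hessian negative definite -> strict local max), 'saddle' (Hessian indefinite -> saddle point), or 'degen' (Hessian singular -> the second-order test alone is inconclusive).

Compute the Hessian H = grad^2 f:
  H = [[1, 3], [3, 9]]
Verify stationarity: grad f(x*) = H x* + g = (0, 0).
Eigenvalues of H: 0, 10.
H has a zero eigenvalue (singular; positive semidefinite but not definite), so H is neither positive definite, negative definite, nor indefinite. The second-order test alone is inconclusive -> degen.
(Indeed, f is constant along the null direction of H through x*, so x* is not a strict local extremum.)

degen


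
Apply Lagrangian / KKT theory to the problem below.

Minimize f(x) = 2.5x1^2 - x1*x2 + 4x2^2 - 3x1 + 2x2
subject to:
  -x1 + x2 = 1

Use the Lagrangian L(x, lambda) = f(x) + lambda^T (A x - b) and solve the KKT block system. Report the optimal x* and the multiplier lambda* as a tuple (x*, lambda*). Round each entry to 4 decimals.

Form the Lagrangian:
  L(x, lambda) = (1/2) x^T Q x + c^T x + lambda^T (A x - b)
Stationarity (grad_x L = 0): Q x + c + A^T lambda = 0.
Primal feasibility: A x = b.

This gives the KKT block system:
  [ Q   A^T ] [ x     ]   [-c ]
  [ A    0  ] [ lambda ] = [ b ]

Solving the linear system:
  x*      = (-0.5455, 0.4545)
  lambda* = (-6.1818)
  f(x*)   = 4.3636

x* = (-0.5455, 0.4545), lambda* = (-6.1818)


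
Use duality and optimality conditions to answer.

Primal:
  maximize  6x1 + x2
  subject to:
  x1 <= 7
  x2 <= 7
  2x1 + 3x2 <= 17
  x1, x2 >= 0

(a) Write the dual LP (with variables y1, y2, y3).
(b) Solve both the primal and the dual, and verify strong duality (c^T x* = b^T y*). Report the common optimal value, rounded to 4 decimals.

The standard primal-dual pair for 'max c^T x s.t. A x <= b, x >= 0' is:
  Dual:  min b^T y  s.t.  A^T y >= c,  y >= 0.

So the dual LP is:
  minimize  7y1 + 7y2 + 17y3
  subject to:
    y1 + 2y3 >= 6
    y2 + 3y3 >= 1
    y1, y2, y3 >= 0

Solving the primal: x* = (7, 1).
  primal value c^T x* = 43.
Solving the dual: y* = (5.3333, 0, 0.3333).
  dual value b^T y* = 43.
Strong duality: c^T x* = b^T y*. Confirmed.

43


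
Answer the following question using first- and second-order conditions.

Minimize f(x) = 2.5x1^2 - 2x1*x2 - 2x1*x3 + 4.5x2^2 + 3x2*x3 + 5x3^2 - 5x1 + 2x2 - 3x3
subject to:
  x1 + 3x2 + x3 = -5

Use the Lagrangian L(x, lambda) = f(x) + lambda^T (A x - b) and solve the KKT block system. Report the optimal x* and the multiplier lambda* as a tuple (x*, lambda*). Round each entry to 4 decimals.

Form the Lagrangian:
  L(x, lambda) = (1/2) x^T Q x + c^T x + lambda^T (A x - b)
Stationarity (grad_x L = 0): Q x + c + A^T lambda = 0.
Primal feasibility: A x = b.

This gives the KKT block system:
  [ Q   A^T ] [ x     ]   [-c ]
  [ A    0  ] [ lambda ] = [ b ]

Solving the linear system:
  x*      = (-0.2976, -1.6886, 0.3633)
  lambda* = (3.8374)
  f(x*)   = 8.1038

x* = (-0.2976, -1.6886, 0.3633), lambda* = (3.8374)


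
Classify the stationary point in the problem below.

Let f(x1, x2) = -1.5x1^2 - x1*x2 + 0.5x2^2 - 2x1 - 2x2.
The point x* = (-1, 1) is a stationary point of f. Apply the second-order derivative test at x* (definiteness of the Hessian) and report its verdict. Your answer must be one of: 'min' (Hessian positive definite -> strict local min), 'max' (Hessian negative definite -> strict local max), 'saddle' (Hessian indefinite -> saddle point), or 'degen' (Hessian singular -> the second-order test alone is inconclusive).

Compute the Hessian H = grad^2 f:
  H = [[-3, -1], [-1, 1]]
Verify stationarity: grad f(x*) = H x* + g = (0, 0).
Eigenvalues of H: -3.2361, 1.2361.
Eigenvalues have mixed signs, so H is indefinite -> x* is a saddle point.

saddle


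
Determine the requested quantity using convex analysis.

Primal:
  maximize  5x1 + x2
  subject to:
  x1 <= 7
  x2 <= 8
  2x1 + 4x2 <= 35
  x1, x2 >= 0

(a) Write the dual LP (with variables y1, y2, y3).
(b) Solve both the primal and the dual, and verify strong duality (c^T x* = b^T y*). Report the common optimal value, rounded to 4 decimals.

The standard primal-dual pair for 'max c^T x s.t. A x <= b, x >= 0' is:
  Dual:  min b^T y  s.t.  A^T y >= c,  y >= 0.

So the dual LP is:
  minimize  7y1 + 8y2 + 35y3
  subject to:
    y1 + 2y3 >= 5
    y2 + 4y3 >= 1
    y1, y2, y3 >= 0

Solving the primal: x* = (7, 5.25).
  primal value c^T x* = 40.25.
Solving the dual: y* = (4.5, 0, 0.25).
  dual value b^T y* = 40.25.
Strong duality: c^T x* = b^T y*. Confirmed.

40.25


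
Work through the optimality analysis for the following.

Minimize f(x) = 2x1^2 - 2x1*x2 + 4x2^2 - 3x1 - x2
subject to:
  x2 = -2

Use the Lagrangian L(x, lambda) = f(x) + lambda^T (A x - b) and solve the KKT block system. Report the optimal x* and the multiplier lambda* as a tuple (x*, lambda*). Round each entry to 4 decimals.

Form the Lagrangian:
  L(x, lambda) = (1/2) x^T Q x + c^T x + lambda^T (A x - b)
Stationarity (grad_x L = 0): Q x + c + A^T lambda = 0.
Primal feasibility: A x = b.

This gives the KKT block system:
  [ Q   A^T ] [ x     ]   [-c ]
  [ A    0  ] [ lambda ] = [ b ]

Solving the linear system:
  x*      = (-0.25, -2)
  lambda* = (16.5)
  f(x*)   = 17.875

x* = (-0.25, -2), lambda* = (16.5)


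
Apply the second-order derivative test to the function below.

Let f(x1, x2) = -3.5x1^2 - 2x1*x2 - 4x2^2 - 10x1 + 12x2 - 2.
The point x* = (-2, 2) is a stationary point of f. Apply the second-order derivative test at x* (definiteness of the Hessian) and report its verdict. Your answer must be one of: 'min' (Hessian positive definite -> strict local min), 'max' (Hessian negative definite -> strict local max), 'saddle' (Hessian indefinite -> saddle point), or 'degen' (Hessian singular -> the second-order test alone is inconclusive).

Compute the Hessian H = grad^2 f:
  H = [[-7, -2], [-2, -8]]
Verify stationarity: grad f(x*) = H x* + g = (0, 0).
Eigenvalues of H: -9.5616, -5.4384.
Both eigenvalues < 0, so H is negative definite -> x* is a strict local max.

max


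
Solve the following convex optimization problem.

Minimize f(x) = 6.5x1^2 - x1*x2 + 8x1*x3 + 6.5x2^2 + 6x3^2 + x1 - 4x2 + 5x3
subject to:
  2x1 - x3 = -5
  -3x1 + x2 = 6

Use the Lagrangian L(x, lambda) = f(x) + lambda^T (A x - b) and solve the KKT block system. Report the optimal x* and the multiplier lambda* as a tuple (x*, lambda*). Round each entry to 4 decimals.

Form the Lagrangian:
  L(x, lambda) = (1/2) x^T Q x + c^T x + lambda^T (A x - b)
Stationarity (grad_x L = 0): Q x + c + A^T lambda = 0.
Primal feasibility: A x = b.

This gives the KKT block system:
  [ Q   A^T ] [ x     ]   [-c ]
  [ A    0  ] [ lambda ] = [ b ]

Solving the linear system:
  x*      = (-1.8971, 0.3088, 1.2059)
  lambda* = (4.2941, -1.9118)
  f(x*)   = 17.9191

x* = (-1.8971, 0.3088, 1.2059), lambda* = (4.2941, -1.9118)


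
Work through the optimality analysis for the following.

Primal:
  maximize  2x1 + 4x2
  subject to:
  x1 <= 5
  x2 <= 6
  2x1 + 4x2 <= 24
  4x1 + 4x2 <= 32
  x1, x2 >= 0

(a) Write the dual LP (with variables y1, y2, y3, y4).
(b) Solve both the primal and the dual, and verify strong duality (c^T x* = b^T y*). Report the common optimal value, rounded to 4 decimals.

The standard primal-dual pair for 'max c^T x s.t. A x <= b, x >= 0' is:
  Dual:  min b^T y  s.t.  A^T y >= c,  y >= 0.

So the dual LP is:
  minimize  5y1 + 6y2 + 24y3 + 32y4
  subject to:
    y1 + 2y3 + 4y4 >= 2
    y2 + 4y3 + 4y4 >= 4
    y1, y2, y3, y4 >= 0

Solving the primal: x* = (4, 4).
  primal value c^T x* = 24.
Solving the dual: y* = (0, 0, 1, 0).
  dual value b^T y* = 24.
Strong duality: c^T x* = b^T y*. Confirmed.

24


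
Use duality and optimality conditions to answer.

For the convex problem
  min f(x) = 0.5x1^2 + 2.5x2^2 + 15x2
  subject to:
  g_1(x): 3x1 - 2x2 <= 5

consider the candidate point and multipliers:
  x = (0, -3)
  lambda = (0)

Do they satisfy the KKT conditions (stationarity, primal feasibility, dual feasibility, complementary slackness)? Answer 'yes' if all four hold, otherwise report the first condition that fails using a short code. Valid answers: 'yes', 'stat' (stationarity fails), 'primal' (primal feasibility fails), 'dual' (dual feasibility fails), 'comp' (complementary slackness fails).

Gradient of f: grad f(x) = Q x + c = (0, 0)
Constraint values g_i(x) = a_i^T x - b_i:
  g_1((0, -3)) = 1
Stationarity residual: grad f(x) + sum_i lambda_i a_i = (0, 0)
  -> stationarity OK
Primal feasibility (all g_i <= 0): FAILS
Dual feasibility (all lambda_i >= 0): OK
Complementary slackness (lambda_i * g_i(x) = 0 for all i): OK

Verdict: the first failing condition is primal_feasibility -> primal.

primal


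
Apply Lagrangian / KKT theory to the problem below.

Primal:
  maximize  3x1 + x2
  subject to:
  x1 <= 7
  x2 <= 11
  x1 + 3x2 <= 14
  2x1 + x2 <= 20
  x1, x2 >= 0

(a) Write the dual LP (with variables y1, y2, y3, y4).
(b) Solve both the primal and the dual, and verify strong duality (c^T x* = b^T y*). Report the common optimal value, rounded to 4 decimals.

The standard primal-dual pair for 'max c^T x s.t. A x <= b, x >= 0' is:
  Dual:  min b^T y  s.t.  A^T y >= c,  y >= 0.

So the dual LP is:
  minimize  7y1 + 11y2 + 14y3 + 20y4
  subject to:
    y1 + y3 + 2y4 >= 3
    y2 + 3y3 + y4 >= 1
    y1, y2, y3, y4 >= 0

Solving the primal: x* = (7, 2.3333).
  primal value c^T x* = 23.3333.
Solving the dual: y* = (2.6667, 0, 0.3333, 0).
  dual value b^T y* = 23.3333.
Strong duality: c^T x* = b^T y*. Confirmed.

23.3333


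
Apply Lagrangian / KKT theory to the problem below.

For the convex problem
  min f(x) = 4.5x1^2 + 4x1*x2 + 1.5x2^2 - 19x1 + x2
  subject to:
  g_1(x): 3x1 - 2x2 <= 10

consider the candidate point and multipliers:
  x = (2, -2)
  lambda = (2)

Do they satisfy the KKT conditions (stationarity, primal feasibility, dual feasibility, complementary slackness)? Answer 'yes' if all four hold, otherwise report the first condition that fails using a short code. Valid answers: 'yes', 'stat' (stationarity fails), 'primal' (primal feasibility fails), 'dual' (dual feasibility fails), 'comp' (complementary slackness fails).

Gradient of f: grad f(x) = Q x + c = (-9, 3)
Constraint values g_i(x) = a_i^T x - b_i:
  g_1((2, -2)) = 0
Stationarity residual: grad f(x) + sum_i lambda_i a_i = (-3, -1)
  -> stationarity FAILS
Primal feasibility (all g_i <= 0): OK
Dual feasibility (all lambda_i >= 0): OK
Complementary slackness (lambda_i * g_i(x) = 0 for all i): OK

Verdict: the first failing condition is stationarity -> stat.

stat


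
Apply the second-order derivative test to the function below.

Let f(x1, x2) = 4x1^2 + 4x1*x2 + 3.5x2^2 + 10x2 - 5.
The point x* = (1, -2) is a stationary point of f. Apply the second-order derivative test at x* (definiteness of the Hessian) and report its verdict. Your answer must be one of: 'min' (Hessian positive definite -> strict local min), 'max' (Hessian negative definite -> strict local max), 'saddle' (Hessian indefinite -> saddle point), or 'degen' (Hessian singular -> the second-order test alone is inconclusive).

Compute the Hessian H = grad^2 f:
  H = [[8, 4], [4, 7]]
Verify stationarity: grad f(x*) = H x* + g = (0, 0).
Eigenvalues of H: 3.4689, 11.5311.
Both eigenvalues > 0, so H is positive definite -> x* is a strict local min.

min


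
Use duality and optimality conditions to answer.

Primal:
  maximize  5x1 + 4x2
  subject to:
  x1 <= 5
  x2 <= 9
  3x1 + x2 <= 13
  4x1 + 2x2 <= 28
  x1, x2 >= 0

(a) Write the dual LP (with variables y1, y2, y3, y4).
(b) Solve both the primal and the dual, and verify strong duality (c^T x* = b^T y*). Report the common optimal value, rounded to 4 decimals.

The standard primal-dual pair for 'max c^T x s.t. A x <= b, x >= 0' is:
  Dual:  min b^T y  s.t.  A^T y >= c,  y >= 0.

So the dual LP is:
  minimize  5y1 + 9y2 + 13y3 + 28y4
  subject to:
    y1 + 3y3 + 4y4 >= 5
    y2 + y3 + 2y4 >= 4
    y1, y2, y3, y4 >= 0

Solving the primal: x* = (1.3333, 9).
  primal value c^T x* = 42.6667.
Solving the dual: y* = (0, 2.3333, 1.6667, 0).
  dual value b^T y* = 42.6667.
Strong duality: c^T x* = b^T y*. Confirmed.

42.6667


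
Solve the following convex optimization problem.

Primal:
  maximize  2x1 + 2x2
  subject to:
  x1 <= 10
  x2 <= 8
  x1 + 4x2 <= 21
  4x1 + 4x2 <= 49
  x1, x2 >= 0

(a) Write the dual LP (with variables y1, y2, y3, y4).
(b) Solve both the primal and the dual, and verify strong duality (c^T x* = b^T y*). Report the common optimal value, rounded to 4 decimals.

The standard primal-dual pair for 'max c^T x s.t. A x <= b, x >= 0' is:
  Dual:  min b^T y  s.t.  A^T y >= c,  y >= 0.

So the dual LP is:
  minimize  10y1 + 8y2 + 21y3 + 49y4
  subject to:
    y1 + y3 + 4y4 >= 2
    y2 + 4y3 + 4y4 >= 2
    y1, y2, y3, y4 >= 0

Solving the primal: x* = (10, 2.25).
  primal value c^T x* = 24.5.
Solving the dual: y* = (0, 0, 0, 0.5).
  dual value b^T y* = 24.5.
Strong duality: c^T x* = b^T y*. Confirmed.

24.5


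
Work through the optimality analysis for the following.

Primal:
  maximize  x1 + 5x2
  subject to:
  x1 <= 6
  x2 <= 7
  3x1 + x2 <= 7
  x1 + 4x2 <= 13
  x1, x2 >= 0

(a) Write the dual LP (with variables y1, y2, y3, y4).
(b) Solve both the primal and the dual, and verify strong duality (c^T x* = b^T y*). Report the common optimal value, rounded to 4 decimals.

The standard primal-dual pair for 'max c^T x s.t. A x <= b, x >= 0' is:
  Dual:  min b^T y  s.t.  A^T y >= c,  y >= 0.

So the dual LP is:
  minimize  6y1 + 7y2 + 7y3 + 13y4
  subject to:
    y1 + 3y3 + y4 >= 1
    y2 + y3 + 4y4 >= 5
    y1, y2, y3, y4 >= 0

Solving the primal: x* = (0, 3.25).
  primal value c^T x* = 16.25.
Solving the dual: y* = (0, 0, 0, 1.25).
  dual value b^T y* = 16.25.
Strong duality: c^T x* = b^T y*. Confirmed.

16.25


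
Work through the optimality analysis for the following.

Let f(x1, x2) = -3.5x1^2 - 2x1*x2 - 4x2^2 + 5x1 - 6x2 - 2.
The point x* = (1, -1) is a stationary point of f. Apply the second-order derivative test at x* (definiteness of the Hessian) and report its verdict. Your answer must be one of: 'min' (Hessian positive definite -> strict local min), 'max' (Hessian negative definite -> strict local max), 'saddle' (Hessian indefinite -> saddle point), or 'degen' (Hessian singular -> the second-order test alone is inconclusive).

Compute the Hessian H = grad^2 f:
  H = [[-7, -2], [-2, -8]]
Verify stationarity: grad f(x*) = H x* + g = (0, 0).
Eigenvalues of H: -9.5616, -5.4384.
Both eigenvalues < 0, so H is negative definite -> x* is a strict local max.

max


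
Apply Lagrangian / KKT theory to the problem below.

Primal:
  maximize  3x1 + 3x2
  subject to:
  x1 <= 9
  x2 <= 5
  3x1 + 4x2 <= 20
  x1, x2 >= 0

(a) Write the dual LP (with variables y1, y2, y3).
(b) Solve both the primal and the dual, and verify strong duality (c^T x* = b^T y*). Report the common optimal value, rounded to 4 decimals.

The standard primal-dual pair for 'max c^T x s.t. A x <= b, x >= 0' is:
  Dual:  min b^T y  s.t.  A^T y >= c,  y >= 0.

So the dual LP is:
  minimize  9y1 + 5y2 + 20y3
  subject to:
    y1 + 3y3 >= 3
    y2 + 4y3 >= 3
    y1, y2, y3 >= 0

Solving the primal: x* = (6.6667, 0).
  primal value c^T x* = 20.
Solving the dual: y* = (0, 0, 1).
  dual value b^T y* = 20.
Strong duality: c^T x* = b^T y*. Confirmed.

20


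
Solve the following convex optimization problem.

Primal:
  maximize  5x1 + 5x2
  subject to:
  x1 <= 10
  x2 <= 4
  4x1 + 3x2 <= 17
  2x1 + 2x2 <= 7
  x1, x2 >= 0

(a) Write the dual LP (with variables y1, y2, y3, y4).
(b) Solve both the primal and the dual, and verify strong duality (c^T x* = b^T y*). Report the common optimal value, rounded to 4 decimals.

The standard primal-dual pair for 'max c^T x s.t. A x <= b, x >= 0' is:
  Dual:  min b^T y  s.t.  A^T y >= c,  y >= 0.

So the dual LP is:
  minimize  10y1 + 4y2 + 17y3 + 7y4
  subject to:
    y1 + 4y3 + 2y4 >= 5
    y2 + 3y3 + 2y4 >= 5
    y1, y2, y3, y4 >= 0

Solving the primal: x* = (3.5, 0).
  primal value c^T x* = 17.5.
Solving the dual: y* = (0, 0, 0, 2.5).
  dual value b^T y* = 17.5.
Strong duality: c^T x* = b^T y*. Confirmed.

17.5


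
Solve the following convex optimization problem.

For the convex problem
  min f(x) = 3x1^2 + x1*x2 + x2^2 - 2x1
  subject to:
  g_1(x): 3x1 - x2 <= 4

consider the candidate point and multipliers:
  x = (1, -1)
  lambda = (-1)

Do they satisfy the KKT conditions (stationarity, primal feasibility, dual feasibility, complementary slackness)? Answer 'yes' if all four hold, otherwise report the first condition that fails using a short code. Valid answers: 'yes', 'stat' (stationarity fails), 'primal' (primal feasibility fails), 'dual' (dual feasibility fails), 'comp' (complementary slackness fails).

Gradient of f: grad f(x) = Q x + c = (3, -1)
Constraint values g_i(x) = a_i^T x - b_i:
  g_1((1, -1)) = 0
Stationarity residual: grad f(x) + sum_i lambda_i a_i = (0, 0)
  -> stationarity OK
Primal feasibility (all g_i <= 0): OK
Dual feasibility (all lambda_i >= 0): FAILS
Complementary slackness (lambda_i * g_i(x) = 0 for all i): OK

Verdict: the first failing condition is dual_feasibility -> dual.

dual


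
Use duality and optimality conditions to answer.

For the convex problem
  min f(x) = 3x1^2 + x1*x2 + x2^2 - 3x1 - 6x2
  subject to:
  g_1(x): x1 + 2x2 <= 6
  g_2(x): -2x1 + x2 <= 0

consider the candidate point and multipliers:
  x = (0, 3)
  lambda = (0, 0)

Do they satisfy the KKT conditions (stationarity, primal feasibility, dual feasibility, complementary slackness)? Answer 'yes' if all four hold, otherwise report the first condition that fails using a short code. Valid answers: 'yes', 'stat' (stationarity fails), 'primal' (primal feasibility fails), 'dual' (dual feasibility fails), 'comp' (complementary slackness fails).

Gradient of f: grad f(x) = Q x + c = (0, 0)
Constraint values g_i(x) = a_i^T x - b_i:
  g_1((0, 3)) = 0
  g_2((0, 3)) = 3
Stationarity residual: grad f(x) + sum_i lambda_i a_i = (0, 0)
  -> stationarity OK
Primal feasibility (all g_i <= 0): FAILS
Dual feasibility (all lambda_i >= 0): OK
Complementary slackness (lambda_i * g_i(x) = 0 for all i): OK

Verdict: the first failing condition is primal_feasibility -> primal.

primal


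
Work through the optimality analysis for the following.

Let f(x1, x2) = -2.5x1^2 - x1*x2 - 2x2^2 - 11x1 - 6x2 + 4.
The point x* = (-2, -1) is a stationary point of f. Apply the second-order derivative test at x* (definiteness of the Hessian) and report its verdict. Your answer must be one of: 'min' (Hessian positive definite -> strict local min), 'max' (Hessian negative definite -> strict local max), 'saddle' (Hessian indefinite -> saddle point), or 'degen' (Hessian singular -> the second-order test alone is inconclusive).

Compute the Hessian H = grad^2 f:
  H = [[-5, -1], [-1, -4]]
Verify stationarity: grad f(x*) = H x* + g = (0, 0).
Eigenvalues of H: -5.618, -3.382.
Both eigenvalues < 0, so H is negative definite -> x* is a strict local max.

max


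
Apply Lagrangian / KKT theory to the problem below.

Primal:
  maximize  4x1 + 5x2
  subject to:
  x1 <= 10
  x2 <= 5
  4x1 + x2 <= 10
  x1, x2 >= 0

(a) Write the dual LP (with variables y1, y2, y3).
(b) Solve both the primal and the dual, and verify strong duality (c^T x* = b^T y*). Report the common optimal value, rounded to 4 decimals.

The standard primal-dual pair for 'max c^T x s.t. A x <= b, x >= 0' is:
  Dual:  min b^T y  s.t.  A^T y >= c,  y >= 0.

So the dual LP is:
  minimize  10y1 + 5y2 + 10y3
  subject to:
    y1 + 4y3 >= 4
    y2 + y3 >= 5
    y1, y2, y3 >= 0

Solving the primal: x* = (1.25, 5).
  primal value c^T x* = 30.
Solving the dual: y* = (0, 4, 1).
  dual value b^T y* = 30.
Strong duality: c^T x* = b^T y*. Confirmed.

30


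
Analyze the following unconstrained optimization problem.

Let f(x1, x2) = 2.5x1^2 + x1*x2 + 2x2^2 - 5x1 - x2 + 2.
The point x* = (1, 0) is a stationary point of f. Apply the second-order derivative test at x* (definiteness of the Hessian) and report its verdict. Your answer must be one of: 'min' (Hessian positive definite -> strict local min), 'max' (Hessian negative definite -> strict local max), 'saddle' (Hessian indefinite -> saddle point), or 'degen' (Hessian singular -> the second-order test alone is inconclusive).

Compute the Hessian H = grad^2 f:
  H = [[5, 1], [1, 4]]
Verify stationarity: grad f(x*) = H x* + g = (0, 0).
Eigenvalues of H: 3.382, 5.618.
Both eigenvalues > 0, so H is positive definite -> x* is a strict local min.

min


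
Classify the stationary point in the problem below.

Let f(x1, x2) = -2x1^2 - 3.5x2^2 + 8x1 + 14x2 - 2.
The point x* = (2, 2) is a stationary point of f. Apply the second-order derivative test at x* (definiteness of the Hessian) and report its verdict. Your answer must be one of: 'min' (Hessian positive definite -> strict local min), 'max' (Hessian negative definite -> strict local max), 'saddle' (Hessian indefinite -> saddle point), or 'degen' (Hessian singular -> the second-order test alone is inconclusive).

Compute the Hessian H = grad^2 f:
  H = [[-4, 0], [0, -7]]
Verify stationarity: grad f(x*) = H x* + g = (0, 0).
Eigenvalues of H: -7, -4.
Both eigenvalues < 0, so H is negative definite -> x* is a strict local max.

max


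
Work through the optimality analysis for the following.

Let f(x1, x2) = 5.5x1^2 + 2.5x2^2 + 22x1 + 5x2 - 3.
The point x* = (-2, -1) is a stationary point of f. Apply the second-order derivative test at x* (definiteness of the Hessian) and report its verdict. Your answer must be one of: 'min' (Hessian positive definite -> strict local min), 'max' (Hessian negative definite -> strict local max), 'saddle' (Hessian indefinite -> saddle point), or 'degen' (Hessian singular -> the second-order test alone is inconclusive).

Compute the Hessian H = grad^2 f:
  H = [[11, 0], [0, 5]]
Verify stationarity: grad f(x*) = H x* + g = (0, 0).
Eigenvalues of H: 5, 11.
Both eigenvalues > 0, so H is positive definite -> x* is a strict local min.

min


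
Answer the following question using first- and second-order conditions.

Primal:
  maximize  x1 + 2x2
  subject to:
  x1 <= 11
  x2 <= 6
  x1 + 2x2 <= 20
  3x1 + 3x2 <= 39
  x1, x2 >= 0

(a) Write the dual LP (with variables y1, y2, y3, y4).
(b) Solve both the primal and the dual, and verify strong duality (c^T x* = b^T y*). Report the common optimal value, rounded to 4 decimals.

The standard primal-dual pair for 'max c^T x s.t. A x <= b, x >= 0' is:
  Dual:  min b^T y  s.t.  A^T y >= c,  y >= 0.

So the dual LP is:
  minimize  11y1 + 6y2 + 20y3 + 39y4
  subject to:
    y1 + y3 + 3y4 >= 1
    y2 + 2y3 + 3y4 >= 2
    y1, y2, y3, y4 >= 0

Solving the primal: x* = (7, 6).
  primal value c^T x* = 19.
Solving the dual: y* = (0, 1, 0, 0.3333).
  dual value b^T y* = 19.
Strong duality: c^T x* = b^T y*. Confirmed.

19


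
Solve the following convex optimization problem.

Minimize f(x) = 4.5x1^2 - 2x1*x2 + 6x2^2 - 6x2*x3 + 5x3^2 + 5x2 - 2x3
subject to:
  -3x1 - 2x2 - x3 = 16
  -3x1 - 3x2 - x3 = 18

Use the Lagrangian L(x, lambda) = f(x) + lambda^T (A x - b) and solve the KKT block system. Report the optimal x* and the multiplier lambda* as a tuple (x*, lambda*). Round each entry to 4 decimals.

Form the Lagrangian:
  L(x, lambda) = (1/2) x^T Q x + c^T x + lambda^T (A x - b)
Stationarity (grad_x L = 0): Q x + c + A^T lambda = 0.
Primal feasibility: A x = b.

This gives the KKT block system:
  [ Q   A^T ] [ x     ]   [-c ]
  [ A    0  ] [ lambda ] = [ b ]

Solving the linear system:
  x*      = (-3.3737, -2, -1.8788)
  lambda* = (-25.3838, 16.596)
  f(x*)   = 50.5859

x* = (-3.3737, -2, -1.8788), lambda* = (-25.3838, 16.596)


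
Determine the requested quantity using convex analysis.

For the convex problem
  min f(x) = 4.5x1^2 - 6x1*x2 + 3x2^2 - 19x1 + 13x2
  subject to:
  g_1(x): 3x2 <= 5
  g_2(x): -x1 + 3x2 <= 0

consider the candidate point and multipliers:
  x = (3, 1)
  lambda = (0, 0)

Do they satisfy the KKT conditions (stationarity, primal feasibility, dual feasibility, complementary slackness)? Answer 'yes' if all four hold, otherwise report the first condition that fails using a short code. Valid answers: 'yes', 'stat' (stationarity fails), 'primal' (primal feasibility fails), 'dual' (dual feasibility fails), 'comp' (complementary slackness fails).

Gradient of f: grad f(x) = Q x + c = (2, 1)
Constraint values g_i(x) = a_i^T x - b_i:
  g_1((3, 1)) = -2
  g_2((3, 1)) = 0
Stationarity residual: grad f(x) + sum_i lambda_i a_i = (2, 1)
  -> stationarity FAILS
Primal feasibility (all g_i <= 0): OK
Dual feasibility (all lambda_i >= 0): OK
Complementary slackness (lambda_i * g_i(x) = 0 for all i): OK

Verdict: the first failing condition is stationarity -> stat.

stat


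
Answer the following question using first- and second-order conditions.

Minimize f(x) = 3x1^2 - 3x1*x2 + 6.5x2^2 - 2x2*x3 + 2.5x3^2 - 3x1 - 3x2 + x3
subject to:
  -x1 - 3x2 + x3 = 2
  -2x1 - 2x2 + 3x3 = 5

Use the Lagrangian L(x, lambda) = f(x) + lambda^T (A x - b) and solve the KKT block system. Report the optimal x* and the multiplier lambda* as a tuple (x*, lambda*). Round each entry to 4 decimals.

Form the Lagrangian:
  L(x, lambda) = (1/2) x^T Q x + c^T x + lambda^T (A x - b)
Stationarity (grad_x L = 0): Q x + c + A^T lambda = 0.
Primal feasibility: A x = b.

This gives the KKT block system:
  [ Q   A^T ] [ x     ]   [-c ]
  [ A    0  ] [ lambda ] = [ b ]

Solving the linear system:
  x*      = (-0.418, -0.0831, 1.3326)
  lambda* = (-0.1169, -2.5708)
  f(x*)   = 7.9618

x* = (-0.418, -0.0831, 1.3326), lambda* = (-0.1169, -2.5708)


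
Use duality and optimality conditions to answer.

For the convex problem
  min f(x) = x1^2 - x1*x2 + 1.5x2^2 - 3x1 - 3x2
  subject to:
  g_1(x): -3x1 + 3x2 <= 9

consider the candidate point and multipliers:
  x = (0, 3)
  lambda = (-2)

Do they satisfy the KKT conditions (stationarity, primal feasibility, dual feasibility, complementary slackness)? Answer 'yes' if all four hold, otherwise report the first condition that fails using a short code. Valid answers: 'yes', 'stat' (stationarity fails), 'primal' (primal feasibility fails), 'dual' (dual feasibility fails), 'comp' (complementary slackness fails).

Gradient of f: grad f(x) = Q x + c = (-6, 6)
Constraint values g_i(x) = a_i^T x - b_i:
  g_1((0, 3)) = 0
Stationarity residual: grad f(x) + sum_i lambda_i a_i = (0, 0)
  -> stationarity OK
Primal feasibility (all g_i <= 0): OK
Dual feasibility (all lambda_i >= 0): FAILS
Complementary slackness (lambda_i * g_i(x) = 0 for all i): OK

Verdict: the first failing condition is dual_feasibility -> dual.

dual


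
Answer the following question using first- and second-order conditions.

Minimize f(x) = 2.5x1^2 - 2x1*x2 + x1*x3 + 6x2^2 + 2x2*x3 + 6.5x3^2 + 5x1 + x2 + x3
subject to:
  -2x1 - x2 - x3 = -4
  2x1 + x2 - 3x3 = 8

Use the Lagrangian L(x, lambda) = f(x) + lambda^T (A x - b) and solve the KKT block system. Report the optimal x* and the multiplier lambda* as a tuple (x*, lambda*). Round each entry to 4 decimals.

Form the Lagrangian:
  L(x, lambda) = (1/2) x^T Q x + c^T x + lambda^T (A x - b)
Stationarity (grad_x L = 0): Q x + c + A^T lambda = 0.
Primal feasibility: A x = b.

This gives the KKT block system:
  [ Q   A^T ] [ x     ]   [-c ]
  [ A    0  ] [ lambda ] = [ b ]

Solving the linear system:
  x*      = (2.0328, 0.9344, -1)
  lambda* = (2.5861, -3.5615)
  f(x*)   = 24.4672

x* = (2.0328, 0.9344, -1), lambda* = (2.5861, -3.5615)


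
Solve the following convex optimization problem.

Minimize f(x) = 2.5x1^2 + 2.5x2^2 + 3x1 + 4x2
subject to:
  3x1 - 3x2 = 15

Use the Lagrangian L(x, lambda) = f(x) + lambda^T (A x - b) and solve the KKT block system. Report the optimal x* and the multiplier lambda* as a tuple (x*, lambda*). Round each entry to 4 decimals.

Form the Lagrangian:
  L(x, lambda) = (1/2) x^T Q x + c^T x + lambda^T (A x - b)
Stationarity (grad_x L = 0): Q x + c + A^T lambda = 0.
Primal feasibility: A x = b.

This gives the KKT block system:
  [ Q   A^T ] [ x     ]   [-c ]
  [ A    0  ] [ lambda ] = [ b ]

Solving the linear system:
  x*      = (1.8, -3.2)
  lambda* = (-4)
  f(x*)   = 26.3

x* = (1.8, -3.2), lambda* = (-4)


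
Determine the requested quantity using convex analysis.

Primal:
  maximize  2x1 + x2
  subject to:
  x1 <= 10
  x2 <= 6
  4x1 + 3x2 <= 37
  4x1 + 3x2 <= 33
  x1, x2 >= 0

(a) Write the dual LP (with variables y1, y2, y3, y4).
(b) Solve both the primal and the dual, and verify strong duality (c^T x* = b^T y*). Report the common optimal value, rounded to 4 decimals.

The standard primal-dual pair for 'max c^T x s.t. A x <= b, x >= 0' is:
  Dual:  min b^T y  s.t.  A^T y >= c,  y >= 0.

So the dual LP is:
  minimize  10y1 + 6y2 + 37y3 + 33y4
  subject to:
    y1 + 4y3 + 4y4 >= 2
    y2 + 3y3 + 3y4 >= 1
    y1, y2, y3, y4 >= 0

Solving the primal: x* = (8.25, 0).
  primal value c^T x* = 16.5.
Solving the dual: y* = (0, 0, 0, 0.5).
  dual value b^T y* = 16.5.
Strong duality: c^T x* = b^T y*. Confirmed.

16.5


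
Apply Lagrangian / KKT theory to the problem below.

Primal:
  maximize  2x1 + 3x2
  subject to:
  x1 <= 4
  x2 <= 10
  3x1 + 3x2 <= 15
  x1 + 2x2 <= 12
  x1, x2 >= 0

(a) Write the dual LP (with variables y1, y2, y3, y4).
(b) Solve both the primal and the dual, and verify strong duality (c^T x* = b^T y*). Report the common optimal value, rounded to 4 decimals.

The standard primal-dual pair for 'max c^T x s.t. A x <= b, x >= 0' is:
  Dual:  min b^T y  s.t.  A^T y >= c,  y >= 0.

So the dual LP is:
  minimize  4y1 + 10y2 + 15y3 + 12y4
  subject to:
    y1 + 3y3 + y4 >= 2
    y2 + 3y3 + 2y4 >= 3
    y1, y2, y3, y4 >= 0

Solving the primal: x* = (0, 5).
  primal value c^T x* = 15.
Solving the dual: y* = (0, 0, 1, 0).
  dual value b^T y* = 15.
Strong duality: c^T x* = b^T y*. Confirmed.

15


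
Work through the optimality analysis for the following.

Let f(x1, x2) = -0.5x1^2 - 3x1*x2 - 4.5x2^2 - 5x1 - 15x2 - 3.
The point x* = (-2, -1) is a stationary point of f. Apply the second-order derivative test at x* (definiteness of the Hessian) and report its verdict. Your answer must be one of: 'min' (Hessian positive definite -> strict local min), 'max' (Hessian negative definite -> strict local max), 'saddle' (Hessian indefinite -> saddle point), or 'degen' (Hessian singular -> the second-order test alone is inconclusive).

Compute the Hessian H = grad^2 f:
  H = [[-1, -3], [-3, -9]]
Verify stationarity: grad f(x*) = H x* + g = (0, 0).
Eigenvalues of H: -10, 0.
H has a zero eigenvalue (singular; negative semidefinite but not definite), so H is neither positive definite, negative definite, nor indefinite. The second-order test alone is inconclusive -> degen.
(Indeed, f is constant along the null direction of H through x*, so x* is not a strict local extremum.)

degen


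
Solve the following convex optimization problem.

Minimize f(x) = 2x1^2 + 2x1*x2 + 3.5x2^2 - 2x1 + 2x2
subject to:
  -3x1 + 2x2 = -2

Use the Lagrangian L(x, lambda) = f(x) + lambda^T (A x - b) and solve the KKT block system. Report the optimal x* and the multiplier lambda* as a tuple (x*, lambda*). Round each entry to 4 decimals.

Form the Lagrangian:
  L(x, lambda) = (1/2) x^T Q x + c^T x + lambda^T (A x - b)
Stationarity (grad_x L = 0): Q x + c + A^T lambda = 0.
Primal feasibility: A x = b.

This gives the KKT block system:
  [ Q   A^T ] [ x     ]   [-c ]
  [ A    0  ] [ lambda ] = [ b ]

Solving the linear system:
  x*      = (0.4466, -0.3301)
  lambda* = (-0.2913)
  f(x*)   = -1.068

x* = (0.4466, -0.3301), lambda* = (-0.2913)


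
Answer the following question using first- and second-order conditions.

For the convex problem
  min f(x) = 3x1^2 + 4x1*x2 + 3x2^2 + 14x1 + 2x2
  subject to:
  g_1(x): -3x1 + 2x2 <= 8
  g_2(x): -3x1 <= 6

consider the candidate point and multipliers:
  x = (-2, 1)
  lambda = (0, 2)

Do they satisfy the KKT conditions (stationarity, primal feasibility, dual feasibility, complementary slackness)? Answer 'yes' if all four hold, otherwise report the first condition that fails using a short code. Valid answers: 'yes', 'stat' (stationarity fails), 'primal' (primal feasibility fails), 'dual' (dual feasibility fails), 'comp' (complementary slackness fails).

Gradient of f: grad f(x) = Q x + c = (6, 0)
Constraint values g_i(x) = a_i^T x - b_i:
  g_1((-2, 1)) = 0
  g_2((-2, 1)) = 0
Stationarity residual: grad f(x) + sum_i lambda_i a_i = (0, 0)
  -> stationarity OK
Primal feasibility (all g_i <= 0): OK
Dual feasibility (all lambda_i >= 0): OK
Complementary slackness (lambda_i * g_i(x) = 0 for all i): OK

Verdict: yes, KKT holds.

yes
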